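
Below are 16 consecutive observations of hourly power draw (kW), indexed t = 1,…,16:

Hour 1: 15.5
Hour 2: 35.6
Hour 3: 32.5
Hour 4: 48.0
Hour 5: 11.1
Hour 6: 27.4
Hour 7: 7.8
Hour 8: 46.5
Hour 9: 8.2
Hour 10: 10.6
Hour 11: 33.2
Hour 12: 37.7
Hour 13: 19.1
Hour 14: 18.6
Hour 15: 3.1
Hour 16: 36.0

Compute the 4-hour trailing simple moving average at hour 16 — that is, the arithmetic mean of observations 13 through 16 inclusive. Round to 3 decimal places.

Sum of periods 13–16: 19.1 + 18.6 + 3.1 + 36.0 = 76.8
Divide by 4: 76.8 / 4 = 19.200

19.200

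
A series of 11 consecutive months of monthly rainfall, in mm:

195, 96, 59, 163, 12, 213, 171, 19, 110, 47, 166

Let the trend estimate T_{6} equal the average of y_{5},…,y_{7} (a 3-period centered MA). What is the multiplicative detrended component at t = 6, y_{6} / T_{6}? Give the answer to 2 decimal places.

Trend T_6 = (12 + 213 + 171) / 3 = 396/3 = 132.0000
Ratio to trend: 213 / 132.0000 = 1.61

1.61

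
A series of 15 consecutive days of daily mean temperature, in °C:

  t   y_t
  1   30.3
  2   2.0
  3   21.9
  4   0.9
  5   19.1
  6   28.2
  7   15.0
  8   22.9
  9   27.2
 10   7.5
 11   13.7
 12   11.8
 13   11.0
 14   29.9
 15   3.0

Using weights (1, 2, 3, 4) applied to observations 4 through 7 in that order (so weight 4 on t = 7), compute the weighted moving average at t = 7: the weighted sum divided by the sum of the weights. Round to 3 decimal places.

18.370

Weighted sum: 1·0.9 + 2·19.1 + 3·28.2 + 4·15.0 = 0.9 + 38.2 + 84.6 + 60.0 = 183.7
Weight total: 1 + 2 + 3 + 4 = 10
WMA = 183.7 / 10 = 18.370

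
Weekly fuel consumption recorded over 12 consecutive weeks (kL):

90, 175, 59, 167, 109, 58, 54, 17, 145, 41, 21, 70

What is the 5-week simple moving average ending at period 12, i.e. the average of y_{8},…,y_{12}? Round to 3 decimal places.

58.800

Sum of periods 8–12: 17 + 145 + 41 + 21 + 70 = 294
Divide by 5: 294 / 5 = 58.800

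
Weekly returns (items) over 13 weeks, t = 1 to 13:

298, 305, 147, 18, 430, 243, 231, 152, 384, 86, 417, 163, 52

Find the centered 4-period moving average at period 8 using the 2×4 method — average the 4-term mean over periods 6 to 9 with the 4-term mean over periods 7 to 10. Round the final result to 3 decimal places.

Sum over 6–9: 243 + 231 + 152 + 384 = 1010
Sum over 7–10: 231 + 152 + 384 + 86 = 853
CMA at t=8 = (1010 + 853) / (2·4) = 1863 / 8 = 232.875

232.875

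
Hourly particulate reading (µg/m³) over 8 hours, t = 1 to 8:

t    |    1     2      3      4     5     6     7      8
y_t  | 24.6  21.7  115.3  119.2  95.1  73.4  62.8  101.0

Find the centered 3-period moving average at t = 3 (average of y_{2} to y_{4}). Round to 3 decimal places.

85.400

Sum of periods 2–4: 21.7 + 115.3 + 119.2 = 256.2
Divide by 3: 256.2 / 3 = 85.400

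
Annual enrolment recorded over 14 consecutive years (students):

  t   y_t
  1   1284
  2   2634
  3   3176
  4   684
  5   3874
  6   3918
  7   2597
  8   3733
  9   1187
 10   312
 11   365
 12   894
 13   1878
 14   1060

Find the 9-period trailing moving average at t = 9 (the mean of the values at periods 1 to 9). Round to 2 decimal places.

2565.22

Sum of periods 1–9: 1284 + 2634 + 3176 + 684 + 3874 + 3918 + 2597 + 3733 + 1187 = 23087
Divide by 9: 23087 / 9 = 2565.22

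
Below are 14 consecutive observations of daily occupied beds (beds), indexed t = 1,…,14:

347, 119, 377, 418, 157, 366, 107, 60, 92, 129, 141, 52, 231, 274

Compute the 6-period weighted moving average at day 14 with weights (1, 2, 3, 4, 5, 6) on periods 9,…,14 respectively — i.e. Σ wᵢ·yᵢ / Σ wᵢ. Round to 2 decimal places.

180.00

Weighted sum: 1·92 + 2·129 + 3·141 + 4·52 + 5·231 + 6·274 = 92 + 258 + 423 + 208 + 1155 + 1644 = 3780
Weight total: 1 + 2 + 3 + 4 + 5 + 6 = 21
WMA = 3780 / 21 = 180.00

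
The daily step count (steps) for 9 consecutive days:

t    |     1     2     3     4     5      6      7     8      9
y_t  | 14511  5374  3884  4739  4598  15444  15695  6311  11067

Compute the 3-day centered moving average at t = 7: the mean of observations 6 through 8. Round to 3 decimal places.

12483.333

Sum of periods 6–8: 15444 + 15695 + 6311 = 37450
Divide by 3: 37450 / 3 = 12483.333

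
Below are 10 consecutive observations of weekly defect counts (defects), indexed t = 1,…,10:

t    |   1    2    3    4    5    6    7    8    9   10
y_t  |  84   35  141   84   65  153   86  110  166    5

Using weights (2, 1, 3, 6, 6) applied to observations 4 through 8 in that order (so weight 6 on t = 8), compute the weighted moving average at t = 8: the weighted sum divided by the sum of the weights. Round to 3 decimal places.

103.778

Weighted sum: 2·84 + 1·65 + 3·153 + 6·86 + 6·110 = 168 + 65 + 459 + 516 + 660 = 1868
Weight total: 2 + 1 + 3 + 6 + 6 = 18
WMA = 1868 / 18 = 103.778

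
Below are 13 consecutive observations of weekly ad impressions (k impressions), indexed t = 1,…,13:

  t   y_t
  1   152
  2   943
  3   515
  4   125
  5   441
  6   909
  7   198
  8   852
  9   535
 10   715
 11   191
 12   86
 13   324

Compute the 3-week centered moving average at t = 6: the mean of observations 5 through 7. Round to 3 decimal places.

516.000

Sum of periods 5–7: 441 + 909 + 198 = 1548
Divide by 3: 1548 / 3 = 516.000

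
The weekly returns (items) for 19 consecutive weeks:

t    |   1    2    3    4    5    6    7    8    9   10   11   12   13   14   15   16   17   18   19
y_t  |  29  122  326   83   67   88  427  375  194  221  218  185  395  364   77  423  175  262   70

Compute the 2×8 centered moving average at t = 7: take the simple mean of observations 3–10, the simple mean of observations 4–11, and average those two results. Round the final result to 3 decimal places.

Sum over 3–10: 326 + 83 + 67 + 88 + 427 + 375 + 194 + 221 = 1781
Sum over 4–11: 83 + 67 + 88 + 427 + 375 + 194 + 221 + 218 = 1673
CMA at t=7 = (1781 + 1673) / (2·8) = 3454 / 16 = 215.875

215.875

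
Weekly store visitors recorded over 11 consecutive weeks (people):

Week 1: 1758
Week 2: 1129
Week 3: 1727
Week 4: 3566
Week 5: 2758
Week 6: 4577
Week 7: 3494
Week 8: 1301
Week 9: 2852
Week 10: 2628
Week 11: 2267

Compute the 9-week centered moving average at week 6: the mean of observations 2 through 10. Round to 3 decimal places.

2670.222

Sum of periods 2–10: 1129 + 1727 + 3566 + 2758 + 4577 + 3494 + 1301 + 2852 + 2628 = 24032
Divide by 9: 24032 / 9 = 2670.222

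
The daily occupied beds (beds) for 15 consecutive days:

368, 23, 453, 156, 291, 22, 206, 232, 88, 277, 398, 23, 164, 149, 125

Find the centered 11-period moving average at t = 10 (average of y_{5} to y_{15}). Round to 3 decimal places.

179.545

Sum of periods 5–15: 291 + 22 + 206 + 232 + 88 + 277 + 398 + 23 + 164 + 149 + 125 = 1975
Divide by 11: 1975 / 11 = 179.545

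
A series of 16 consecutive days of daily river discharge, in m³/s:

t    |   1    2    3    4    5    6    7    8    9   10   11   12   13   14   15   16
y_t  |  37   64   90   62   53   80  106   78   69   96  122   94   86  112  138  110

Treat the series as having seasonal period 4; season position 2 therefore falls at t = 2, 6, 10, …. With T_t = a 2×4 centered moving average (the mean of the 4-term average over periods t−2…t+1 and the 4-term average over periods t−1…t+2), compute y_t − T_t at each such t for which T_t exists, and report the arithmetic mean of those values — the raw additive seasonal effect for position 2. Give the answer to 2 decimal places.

Season position 2 occurs at t = 6, 10, 14 (where T_t is defined).
t=6: T_6 = 77.2500; y_6 − T_6 = 80 − 77.2500 = 2.7500
t=10: T_10 = 93.2500; y_10 − T_10 = 96 − 93.2500 = 2.7500
t=14: T_14 = 109.5000; y_14 − T_14 = 112 − 109.5000 = 2.5000
Mean deviation: (2.7500 + 2.7500 + 2.5000) / 3 = 2.67

2.67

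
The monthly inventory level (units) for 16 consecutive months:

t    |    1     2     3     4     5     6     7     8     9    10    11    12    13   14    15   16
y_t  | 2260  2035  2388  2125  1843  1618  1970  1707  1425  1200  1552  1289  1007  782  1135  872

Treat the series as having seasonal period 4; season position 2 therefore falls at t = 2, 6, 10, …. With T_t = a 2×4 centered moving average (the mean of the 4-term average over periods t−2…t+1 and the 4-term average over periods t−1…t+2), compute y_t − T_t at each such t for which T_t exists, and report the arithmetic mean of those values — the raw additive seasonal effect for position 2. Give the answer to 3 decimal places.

Season position 2 occurs at t = 6, 10, 14 (where T_t is defined).
t=6: T_6 = 1836.75000; y_6 − T_6 = 1618 − 1836.75000 = -218.75000
t=10: T_10 = 1418.75000; y_10 − T_10 = 1200 − 1418.75000 = -218.75000
t=14: T_14 = 1001.12500; y_14 − T_14 = 782 − 1001.12500 = -219.12500
Mean deviation: (-218.75000 + -218.75000 + -219.12500) / 3 = -218.875

-218.875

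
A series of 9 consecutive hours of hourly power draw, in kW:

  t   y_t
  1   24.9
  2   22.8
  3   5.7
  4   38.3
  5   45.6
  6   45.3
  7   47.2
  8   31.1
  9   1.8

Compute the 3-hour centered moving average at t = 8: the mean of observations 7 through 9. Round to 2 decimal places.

Sum of periods 7–9: 47.2 + 31.1 + 1.8 = 80.1
Divide by 3: 80.1 / 3 = 26.70

26.70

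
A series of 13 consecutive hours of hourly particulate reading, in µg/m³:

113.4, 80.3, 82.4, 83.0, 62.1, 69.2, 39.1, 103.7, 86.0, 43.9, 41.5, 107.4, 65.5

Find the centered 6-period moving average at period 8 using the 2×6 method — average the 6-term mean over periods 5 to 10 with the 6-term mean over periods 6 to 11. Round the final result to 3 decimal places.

Sum over 5–10: 62.1 + 69.2 + 39.1 + 103.7 + 86.0 + 43.9 = 404.0
Sum over 6–11: 69.2 + 39.1 + 103.7 + 86.0 + 43.9 + 41.5 = 383.4
CMA at t=8 = (404.0 + 383.4) / (2·6) = 787.4 / 12 = 65.617

65.617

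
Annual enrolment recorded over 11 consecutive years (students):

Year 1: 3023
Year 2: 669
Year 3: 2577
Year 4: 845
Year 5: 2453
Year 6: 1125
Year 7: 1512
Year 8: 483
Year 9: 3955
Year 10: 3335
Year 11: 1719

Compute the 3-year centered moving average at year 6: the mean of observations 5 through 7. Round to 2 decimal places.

Sum of periods 5–7: 2453 + 1125 + 1512 = 5090
Divide by 3: 5090 / 3 = 1696.67

1696.67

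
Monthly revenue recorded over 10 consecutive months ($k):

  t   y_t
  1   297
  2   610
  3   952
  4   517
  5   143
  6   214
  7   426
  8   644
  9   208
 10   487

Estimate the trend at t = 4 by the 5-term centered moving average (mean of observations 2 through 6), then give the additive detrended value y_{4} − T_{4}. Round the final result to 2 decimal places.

29.80

Trend T_4 = (610 + 952 + 517 + 143 + 214) / 5 = 2436/5 = 487.2000
Detrended value: 517 − 487.2000 = 29.80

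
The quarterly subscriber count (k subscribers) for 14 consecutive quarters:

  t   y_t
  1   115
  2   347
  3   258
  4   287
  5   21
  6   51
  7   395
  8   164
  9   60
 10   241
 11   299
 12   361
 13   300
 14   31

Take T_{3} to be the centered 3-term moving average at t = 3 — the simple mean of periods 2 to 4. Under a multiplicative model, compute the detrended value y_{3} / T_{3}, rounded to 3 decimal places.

Trend T_3 = (347 + 258 + 287) / 3 = 892/3 = 297.33333
Ratio to trend: 258 / 297.33333 = 0.868

0.868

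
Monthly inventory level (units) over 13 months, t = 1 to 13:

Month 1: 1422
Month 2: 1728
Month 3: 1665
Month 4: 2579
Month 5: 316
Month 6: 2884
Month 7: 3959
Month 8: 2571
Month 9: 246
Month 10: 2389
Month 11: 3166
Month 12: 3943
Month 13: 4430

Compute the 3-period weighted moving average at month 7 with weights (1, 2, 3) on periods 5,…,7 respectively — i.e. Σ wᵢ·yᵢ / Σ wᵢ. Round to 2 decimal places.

Weighted sum: 1·316 + 2·2884 + 3·3959 = 316 + 5768 + 11877 = 17961
Weight total: 1 + 2 + 3 = 6
WMA = 17961 / 6 = 2993.50

2993.50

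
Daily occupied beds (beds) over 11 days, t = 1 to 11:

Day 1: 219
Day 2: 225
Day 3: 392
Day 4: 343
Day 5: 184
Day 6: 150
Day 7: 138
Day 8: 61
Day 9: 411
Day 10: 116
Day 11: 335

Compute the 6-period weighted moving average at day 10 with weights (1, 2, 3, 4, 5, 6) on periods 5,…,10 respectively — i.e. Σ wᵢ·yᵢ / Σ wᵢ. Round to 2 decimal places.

185.38

Weighted sum: 1·184 + 2·150 + 3·138 + 4·61 + 5·411 + 6·116 = 184 + 300 + 414 + 244 + 2055 + 696 = 3893
Weight total: 1 + 2 + 3 + 4 + 5 + 6 = 21
WMA = 3893 / 21 = 185.38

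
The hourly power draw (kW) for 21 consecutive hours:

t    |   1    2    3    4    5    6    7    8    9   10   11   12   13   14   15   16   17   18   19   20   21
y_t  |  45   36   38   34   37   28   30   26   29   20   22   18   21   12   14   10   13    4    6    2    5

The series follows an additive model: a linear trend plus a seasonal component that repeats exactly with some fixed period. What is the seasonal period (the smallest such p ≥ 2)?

First differences y_{t+1} − y_t: -9, 2, -4, 3, -9, 2, -4, 3, -9, 2, …
The difference pattern repeats every 4 terms and not for any smaller step, so p = 4.

4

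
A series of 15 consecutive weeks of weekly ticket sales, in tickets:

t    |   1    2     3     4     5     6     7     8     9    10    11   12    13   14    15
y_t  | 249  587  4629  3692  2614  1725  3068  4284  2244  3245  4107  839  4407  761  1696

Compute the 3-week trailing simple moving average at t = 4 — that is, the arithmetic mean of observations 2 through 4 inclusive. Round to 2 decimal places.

Sum of periods 2–4: 587 + 4629 + 3692 = 8908
Divide by 3: 8908 / 3 = 2969.33

2969.33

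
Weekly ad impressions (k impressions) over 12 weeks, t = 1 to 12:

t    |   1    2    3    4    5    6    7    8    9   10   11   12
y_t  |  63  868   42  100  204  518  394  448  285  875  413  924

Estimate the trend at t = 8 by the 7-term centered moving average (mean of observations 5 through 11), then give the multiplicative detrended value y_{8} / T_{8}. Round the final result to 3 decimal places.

Trend T_8 = (204 + 518 + 394 + 448 + 285 + 875 + 413) / 7 = 3137/7 = 448.14286
Ratio to trend: 448 / 448.14286 = 1.000

1.000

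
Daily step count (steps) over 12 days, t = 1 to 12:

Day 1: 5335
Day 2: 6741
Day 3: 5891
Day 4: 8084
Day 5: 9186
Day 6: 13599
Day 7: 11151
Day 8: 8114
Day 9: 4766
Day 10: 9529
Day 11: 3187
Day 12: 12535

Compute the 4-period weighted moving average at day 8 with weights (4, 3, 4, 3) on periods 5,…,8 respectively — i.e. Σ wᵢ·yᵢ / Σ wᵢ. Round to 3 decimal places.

10463.357

Weighted sum: 4·9186 + 3·13599 + 4·11151 + 3·8114 = 36744 + 40797 + 44604 + 24342 = 146487
Weight total: 4 + 3 + 4 + 3 = 14
WMA = 146487 / 14 = 10463.357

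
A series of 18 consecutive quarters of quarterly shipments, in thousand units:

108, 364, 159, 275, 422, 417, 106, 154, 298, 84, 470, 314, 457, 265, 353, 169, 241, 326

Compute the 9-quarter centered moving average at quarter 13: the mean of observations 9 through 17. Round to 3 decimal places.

Sum of periods 9–17: 298 + 84 + 470 + 314 + 457 + 265 + 353 + 169 + 241 = 2651
Divide by 9: 2651 / 9 = 294.556

294.556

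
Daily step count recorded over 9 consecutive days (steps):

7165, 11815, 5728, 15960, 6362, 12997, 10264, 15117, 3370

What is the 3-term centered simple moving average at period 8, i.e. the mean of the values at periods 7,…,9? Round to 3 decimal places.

9583.667

Sum of periods 7–9: 10264 + 15117 + 3370 = 28751
Divide by 3: 28751 / 3 = 9583.667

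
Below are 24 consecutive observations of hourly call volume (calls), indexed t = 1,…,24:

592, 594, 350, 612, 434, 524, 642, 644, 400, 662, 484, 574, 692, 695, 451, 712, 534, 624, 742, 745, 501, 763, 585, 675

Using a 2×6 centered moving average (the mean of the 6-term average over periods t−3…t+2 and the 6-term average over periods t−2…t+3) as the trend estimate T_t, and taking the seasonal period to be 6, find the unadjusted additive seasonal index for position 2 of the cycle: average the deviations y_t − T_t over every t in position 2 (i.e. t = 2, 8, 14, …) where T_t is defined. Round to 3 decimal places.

89.194

Season position 2 occurs at t = 8, 14, 20 (where T_t is defined).
t=8: T_8 = 555.16667; y_8 − T_8 = 644 − 555.16667 = 88.83333
t=14: T_14 = 605.50000; y_14 − T_14 = 695 − 605.50000 = 89.50000
t=20: T_20 = 655.75000; y_20 − T_20 = 745 − 655.75000 = 89.25000
Mean deviation: (88.83333 + 89.50000 + 89.25000) / 3 = 89.194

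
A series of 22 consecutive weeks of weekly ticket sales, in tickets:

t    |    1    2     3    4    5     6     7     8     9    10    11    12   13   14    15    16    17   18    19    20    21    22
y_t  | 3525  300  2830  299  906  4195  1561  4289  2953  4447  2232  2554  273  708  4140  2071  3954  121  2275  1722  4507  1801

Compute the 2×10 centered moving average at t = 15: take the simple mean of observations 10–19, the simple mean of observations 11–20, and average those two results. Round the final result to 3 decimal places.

2141.250

Sum over 10–19: 4447 + 2232 + 2554 + 273 + 708 + 4140 + 2071 + 3954 + 121 + 2275 = 22775
Sum over 11–20: 2232 + 2554 + 273 + 708 + 4140 + 2071 + 3954 + 121 + 2275 + 1722 = 20050
CMA at t=15 = (22775 + 20050) / (2·10) = 42825 / 20 = 2141.250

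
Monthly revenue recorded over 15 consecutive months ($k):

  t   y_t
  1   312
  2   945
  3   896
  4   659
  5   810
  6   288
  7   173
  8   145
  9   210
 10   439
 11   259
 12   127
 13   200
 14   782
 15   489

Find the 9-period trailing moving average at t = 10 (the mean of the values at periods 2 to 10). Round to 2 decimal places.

507.22

Sum of periods 2–10: 945 + 896 + 659 + 810 + 288 + 173 + 145 + 210 + 439 = 4565
Divide by 9: 4565 / 9 = 507.22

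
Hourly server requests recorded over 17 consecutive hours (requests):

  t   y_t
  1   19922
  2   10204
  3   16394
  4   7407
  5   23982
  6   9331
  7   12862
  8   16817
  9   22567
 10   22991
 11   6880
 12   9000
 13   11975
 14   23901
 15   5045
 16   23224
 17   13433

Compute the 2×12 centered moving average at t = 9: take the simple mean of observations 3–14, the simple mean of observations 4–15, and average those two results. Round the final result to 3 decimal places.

14869.375

Sum over 3–14: 16394 + 7407 + 23982 + 9331 + 12862 + 16817 + 22567 + 22991 + 6880 + 9000 + 11975 + 23901 = 184107
Sum over 4–15: 7407 + 23982 + 9331 + 12862 + 16817 + 22567 + 22991 + 6880 + 9000 + 11975 + 23901 + 5045 = 172758
CMA at t=9 = (184107 + 172758) / (2·12) = 356865 / 24 = 14869.375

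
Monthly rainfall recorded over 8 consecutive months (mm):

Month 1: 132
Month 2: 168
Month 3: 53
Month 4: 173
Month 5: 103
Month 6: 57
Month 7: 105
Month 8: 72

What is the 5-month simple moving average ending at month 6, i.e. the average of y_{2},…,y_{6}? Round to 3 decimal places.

110.800

Sum of periods 2–6: 168 + 53 + 173 + 103 + 57 = 554
Divide by 5: 554 / 5 = 110.800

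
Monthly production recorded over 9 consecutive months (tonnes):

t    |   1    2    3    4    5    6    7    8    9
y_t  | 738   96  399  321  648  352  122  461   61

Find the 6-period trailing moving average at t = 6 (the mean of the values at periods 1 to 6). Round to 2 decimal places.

Sum of periods 1–6: 738 + 96 + 399 + 321 + 648 + 352 = 2554
Divide by 6: 2554 / 6 = 425.67

425.67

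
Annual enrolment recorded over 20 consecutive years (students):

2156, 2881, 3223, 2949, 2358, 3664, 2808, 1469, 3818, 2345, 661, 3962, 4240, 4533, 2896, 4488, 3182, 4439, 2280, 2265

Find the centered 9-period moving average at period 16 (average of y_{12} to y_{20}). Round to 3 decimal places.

3587.222

Sum of periods 12–20: 3962 + 4240 + 4533 + 2896 + 4488 + 3182 + 4439 + 2280 + 2265 = 32285
Divide by 9: 32285 / 9 = 3587.222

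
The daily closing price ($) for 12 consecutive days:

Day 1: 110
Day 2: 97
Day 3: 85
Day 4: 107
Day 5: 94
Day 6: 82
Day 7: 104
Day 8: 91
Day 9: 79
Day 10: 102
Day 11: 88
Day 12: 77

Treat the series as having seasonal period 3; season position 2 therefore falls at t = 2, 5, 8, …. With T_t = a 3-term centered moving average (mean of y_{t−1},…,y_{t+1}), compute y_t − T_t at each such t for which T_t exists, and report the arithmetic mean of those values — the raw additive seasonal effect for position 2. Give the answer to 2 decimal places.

-0.50

Season position 2 occurs at t = 2, 5, 8, 11 (where T_t is defined).
t=2: T_2 = 97.3333; y_2 − T_2 = 97 − 97.3333 = -0.3333
t=5: T_5 = 94.3333; y_5 − T_5 = 94 − 94.3333 = -0.3333
t=8: T_8 = 91.3333; y_8 − T_8 = 91 − 91.3333 = -0.3333
t=11: T_11 = 89.0000; y_11 − T_11 = 88 − 89.0000 = -1.0000
Mean deviation: (-0.3333 + -0.3333 + -0.3333 + -1.0000) / 4 = -0.50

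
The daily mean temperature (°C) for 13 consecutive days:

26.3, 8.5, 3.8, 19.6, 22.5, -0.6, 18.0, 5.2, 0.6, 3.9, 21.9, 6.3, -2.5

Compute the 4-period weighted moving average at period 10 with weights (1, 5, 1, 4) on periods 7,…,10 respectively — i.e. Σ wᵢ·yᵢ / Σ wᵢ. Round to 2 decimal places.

Weighted sum: 1·18.0 + 5·5.2 + 1·0.6 + 4·3.9 = 18.0 + 26.0 + 0.6 + 15.6 = 60.2
Weight total: 1 + 5 + 1 + 4 = 11
WMA = 60.2 / 11 = 5.47

5.47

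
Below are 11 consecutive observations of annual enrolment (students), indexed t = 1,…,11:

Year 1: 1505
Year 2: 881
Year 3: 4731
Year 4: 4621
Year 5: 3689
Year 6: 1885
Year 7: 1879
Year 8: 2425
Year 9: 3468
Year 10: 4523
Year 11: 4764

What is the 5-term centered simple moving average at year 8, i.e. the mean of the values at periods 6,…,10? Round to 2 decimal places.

Sum of periods 6–10: 1885 + 1879 + 2425 + 3468 + 4523 = 14180
Divide by 5: 14180 / 5 = 2836.00

2836.00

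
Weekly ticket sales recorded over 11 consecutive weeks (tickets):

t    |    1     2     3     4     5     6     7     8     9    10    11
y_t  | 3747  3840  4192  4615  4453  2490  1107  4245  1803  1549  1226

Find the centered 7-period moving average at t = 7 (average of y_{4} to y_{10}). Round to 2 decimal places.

Sum of periods 4–10: 4615 + 4453 + 2490 + 1107 + 4245 + 1803 + 1549 = 20262
Divide by 7: 20262 / 7 = 2894.57

2894.57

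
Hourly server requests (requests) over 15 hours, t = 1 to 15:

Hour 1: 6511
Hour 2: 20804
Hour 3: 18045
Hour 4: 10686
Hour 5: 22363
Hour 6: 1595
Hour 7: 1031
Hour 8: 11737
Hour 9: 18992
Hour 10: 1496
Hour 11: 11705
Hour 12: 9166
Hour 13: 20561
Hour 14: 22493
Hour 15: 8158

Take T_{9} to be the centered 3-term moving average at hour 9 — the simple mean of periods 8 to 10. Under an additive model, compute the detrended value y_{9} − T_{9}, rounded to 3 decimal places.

Trend T_9 = (11737 + 18992 + 1496) / 3 = 32225/3 = 10741.66667
Detrended value: 18992 − 10741.66667 = 8250.333

8250.333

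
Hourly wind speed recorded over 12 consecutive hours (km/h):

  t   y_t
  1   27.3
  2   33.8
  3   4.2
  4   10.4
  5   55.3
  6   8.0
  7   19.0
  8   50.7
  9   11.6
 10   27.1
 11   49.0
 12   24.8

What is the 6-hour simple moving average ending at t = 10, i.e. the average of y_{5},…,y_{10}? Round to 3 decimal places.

Sum of periods 5–10: 55.3 + 8.0 + 19.0 + 50.7 + 11.6 + 27.1 = 171.7
Divide by 6: 171.7 / 6 = 28.617

28.617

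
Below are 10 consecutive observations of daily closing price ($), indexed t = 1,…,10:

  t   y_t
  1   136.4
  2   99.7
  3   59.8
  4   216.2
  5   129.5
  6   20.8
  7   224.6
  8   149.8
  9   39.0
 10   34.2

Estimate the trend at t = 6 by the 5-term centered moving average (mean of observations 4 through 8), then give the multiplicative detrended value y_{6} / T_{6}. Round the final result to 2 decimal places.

0.14

Trend T_6 = (216.2 + 129.5 + 20.8 + 224.6 + 149.8) / 5 = 740.9/5 = 148.1800
Ratio to trend: 20.8 / 148.1800 = 0.14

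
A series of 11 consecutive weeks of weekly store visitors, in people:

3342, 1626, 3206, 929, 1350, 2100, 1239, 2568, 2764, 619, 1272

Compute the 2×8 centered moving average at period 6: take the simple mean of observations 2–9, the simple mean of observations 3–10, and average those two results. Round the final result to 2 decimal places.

1909.81

Sum over 2–9: 1626 + 3206 + 929 + 1350 + 2100 + 1239 + 2568 + 2764 = 15782
Sum over 3–10: 3206 + 929 + 1350 + 2100 + 1239 + 2568 + 2764 + 619 = 14775
CMA at t=6 = (15782 + 14775) / (2·8) = 30557 / 16 = 1909.81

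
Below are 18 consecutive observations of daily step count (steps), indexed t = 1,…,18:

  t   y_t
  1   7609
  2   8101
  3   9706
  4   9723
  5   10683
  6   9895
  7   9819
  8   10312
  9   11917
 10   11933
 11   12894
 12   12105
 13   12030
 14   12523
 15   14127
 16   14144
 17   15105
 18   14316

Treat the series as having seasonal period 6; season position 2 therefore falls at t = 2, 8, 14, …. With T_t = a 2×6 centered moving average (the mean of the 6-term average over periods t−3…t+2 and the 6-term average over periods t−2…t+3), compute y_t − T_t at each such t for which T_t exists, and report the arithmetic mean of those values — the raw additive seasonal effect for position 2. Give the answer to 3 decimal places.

-631.917

Season position 2 occurs at t = 8, 14 (where T_t is defined).
t=8: T_8 = 10944.08333; y_8 − T_8 = 10312 − 10944.08333 = -632.08333
t=14: T_14 = 13154.75000; y_14 − T_14 = 12523 − 13154.75000 = -631.75000
Mean deviation: (-632.08333 + -631.75000) / 2 = -631.917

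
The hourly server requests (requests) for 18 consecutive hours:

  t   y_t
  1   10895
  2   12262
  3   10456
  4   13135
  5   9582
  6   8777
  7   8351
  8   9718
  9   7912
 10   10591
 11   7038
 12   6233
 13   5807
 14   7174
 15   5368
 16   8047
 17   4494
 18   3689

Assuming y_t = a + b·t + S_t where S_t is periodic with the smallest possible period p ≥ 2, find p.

6

First differences y_{t+1} − y_t: 1367, -1806, 2679, -3553, -805, -426, 1367, -1806, 2679, -3553, -805, -426, 1367, -1806, …
The difference pattern repeats every 6 terms and not for any smaller step, so p = 6.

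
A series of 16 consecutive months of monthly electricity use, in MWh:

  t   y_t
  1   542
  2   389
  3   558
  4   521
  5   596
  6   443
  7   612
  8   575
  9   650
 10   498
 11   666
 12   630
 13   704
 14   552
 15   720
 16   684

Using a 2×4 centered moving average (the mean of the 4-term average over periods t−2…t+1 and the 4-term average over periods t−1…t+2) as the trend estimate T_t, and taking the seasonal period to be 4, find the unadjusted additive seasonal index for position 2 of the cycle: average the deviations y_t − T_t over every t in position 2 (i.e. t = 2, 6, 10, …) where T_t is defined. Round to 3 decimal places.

Season position 2 occurs at t = 6, 10, 14 (where T_t is defined).
t=6: T_6 = 549.75000; y_6 − T_6 = 443 − 549.75000 = -106.75000
t=10: T_10 = 604.12500; y_10 − T_10 = 498 − 604.12500 = -106.12500
t=14: T_14 = 658.25000; y_14 − T_14 = 552 − 658.25000 = -106.25000
Mean deviation: (-106.75000 + -106.12500 + -106.25000) / 3 = -106.375

-106.375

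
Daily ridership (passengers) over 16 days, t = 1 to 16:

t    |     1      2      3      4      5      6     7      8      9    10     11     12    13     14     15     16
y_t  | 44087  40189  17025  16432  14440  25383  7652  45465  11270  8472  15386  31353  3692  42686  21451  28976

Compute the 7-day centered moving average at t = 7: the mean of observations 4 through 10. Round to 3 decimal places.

Sum of periods 4–10: 16432 + 14440 + 25383 + 7652 + 45465 + 11270 + 8472 = 129114
Divide by 7: 129114 / 7 = 18444.857

18444.857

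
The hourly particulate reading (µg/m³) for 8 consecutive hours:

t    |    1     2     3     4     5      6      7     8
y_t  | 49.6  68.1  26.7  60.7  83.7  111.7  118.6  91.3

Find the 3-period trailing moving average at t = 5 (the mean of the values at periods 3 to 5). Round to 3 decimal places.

Sum of periods 3–5: 26.7 + 60.7 + 83.7 = 171.1
Divide by 3: 171.1 / 3 = 57.033

57.033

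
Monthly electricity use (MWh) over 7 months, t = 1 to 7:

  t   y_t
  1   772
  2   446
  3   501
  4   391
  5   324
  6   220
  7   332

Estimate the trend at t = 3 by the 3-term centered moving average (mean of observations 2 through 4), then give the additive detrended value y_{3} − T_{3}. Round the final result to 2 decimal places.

Trend T_3 = (446 + 501 + 391) / 3 = 1338/3 = 446.0000
Detrended value: 501 − 446.0000 = 55.00

55.00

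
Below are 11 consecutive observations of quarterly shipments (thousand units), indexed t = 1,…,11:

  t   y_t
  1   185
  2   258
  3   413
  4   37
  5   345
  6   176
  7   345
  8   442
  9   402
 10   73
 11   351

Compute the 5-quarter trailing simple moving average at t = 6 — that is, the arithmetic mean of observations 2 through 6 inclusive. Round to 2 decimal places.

245.80

Sum of periods 2–6: 258 + 413 + 37 + 345 + 176 = 1229
Divide by 5: 1229 / 5 = 245.80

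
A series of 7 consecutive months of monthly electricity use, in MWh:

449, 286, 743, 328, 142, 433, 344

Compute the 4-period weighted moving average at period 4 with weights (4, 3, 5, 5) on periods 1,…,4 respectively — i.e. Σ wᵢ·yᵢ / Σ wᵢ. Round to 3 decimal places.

Weighted sum: 4·449 + 3·286 + 5·743 + 5·328 = 1796 + 858 + 3715 + 1640 = 8009
Weight total: 4 + 3 + 5 + 5 = 17
WMA = 8009 / 17 = 471.118

471.118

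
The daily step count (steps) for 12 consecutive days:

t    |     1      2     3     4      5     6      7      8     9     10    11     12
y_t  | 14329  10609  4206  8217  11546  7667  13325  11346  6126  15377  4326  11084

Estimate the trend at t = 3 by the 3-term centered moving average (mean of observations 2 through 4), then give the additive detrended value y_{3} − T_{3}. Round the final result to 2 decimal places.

-3471.33

Trend T_3 = (10609 + 4206 + 8217) / 3 = 23032/3 = 7677.3333
Detrended value: 4206 − 7677.3333 = -3471.33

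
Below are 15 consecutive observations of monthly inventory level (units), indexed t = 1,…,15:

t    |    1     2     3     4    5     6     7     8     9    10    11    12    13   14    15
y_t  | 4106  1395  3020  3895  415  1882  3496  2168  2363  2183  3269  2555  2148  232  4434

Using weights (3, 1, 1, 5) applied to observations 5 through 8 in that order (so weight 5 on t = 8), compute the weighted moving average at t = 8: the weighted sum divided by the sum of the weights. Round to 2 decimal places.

1746.30

Weighted sum: 3·415 + 1·1882 + 1·3496 + 5·2168 = 1245 + 1882 + 3496 + 10840 = 17463
Weight total: 3 + 1 + 1 + 5 = 10
WMA = 17463 / 10 = 1746.30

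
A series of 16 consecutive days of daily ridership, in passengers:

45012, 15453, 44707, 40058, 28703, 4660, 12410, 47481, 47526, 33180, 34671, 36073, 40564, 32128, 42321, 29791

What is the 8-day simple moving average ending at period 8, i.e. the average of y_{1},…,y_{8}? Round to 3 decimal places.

Sum of periods 1–8: 45012 + 15453 + 44707 + 40058 + 28703 + 4660 + 12410 + 47481 = 238484
Divide by 8: 238484 / 8 = 29810.500

29810.500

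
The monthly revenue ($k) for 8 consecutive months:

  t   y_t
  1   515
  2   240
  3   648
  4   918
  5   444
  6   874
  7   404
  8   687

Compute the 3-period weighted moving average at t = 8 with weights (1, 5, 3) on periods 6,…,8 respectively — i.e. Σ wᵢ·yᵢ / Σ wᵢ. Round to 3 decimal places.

550.556

Weighted sum: 1·874 + 5·404 + 3·687 = 874 + 2020 + 2061 = 4955
Weight total: 1 + 5 + 3 = 9
WMA = 4955 / 9 = 550.556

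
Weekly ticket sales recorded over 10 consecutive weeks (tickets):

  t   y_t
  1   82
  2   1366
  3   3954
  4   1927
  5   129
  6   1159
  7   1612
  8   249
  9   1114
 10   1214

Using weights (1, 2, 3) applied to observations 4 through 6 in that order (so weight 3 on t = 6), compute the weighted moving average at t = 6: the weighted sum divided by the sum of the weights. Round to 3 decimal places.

Weighted sum: 1·1927 + 2·129 + 3·1159 = 1927 + 258 + 3477 = 5662
Weight total: 1 + 2 + 3 = 6
WMA = 5662 / 6 = 943.667

943.667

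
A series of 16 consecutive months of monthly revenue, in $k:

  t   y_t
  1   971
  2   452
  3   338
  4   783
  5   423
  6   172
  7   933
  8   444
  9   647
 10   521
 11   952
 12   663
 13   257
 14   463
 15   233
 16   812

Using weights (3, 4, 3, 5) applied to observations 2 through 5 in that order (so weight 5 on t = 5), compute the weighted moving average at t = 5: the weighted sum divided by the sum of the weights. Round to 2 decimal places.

Weighted sum: 3·452 + 4·338 + 3·783 + 5·423 = 1356 + 1352 + 2349 + 2115 = 7172
Weight total: 3 + 4 + 3 + 5 = 15
WMA = 7172 / 15 = 478.13

478.13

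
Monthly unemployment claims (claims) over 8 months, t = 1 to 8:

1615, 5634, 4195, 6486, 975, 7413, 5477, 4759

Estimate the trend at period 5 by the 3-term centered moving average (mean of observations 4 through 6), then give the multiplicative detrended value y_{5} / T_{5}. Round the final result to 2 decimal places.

0.20

Trend T_5 = (6486 + 975 + 7413) / 3 = 14874/3 = 4958.0000
Ratio to trend: 975 / 4958.0000 = 0.20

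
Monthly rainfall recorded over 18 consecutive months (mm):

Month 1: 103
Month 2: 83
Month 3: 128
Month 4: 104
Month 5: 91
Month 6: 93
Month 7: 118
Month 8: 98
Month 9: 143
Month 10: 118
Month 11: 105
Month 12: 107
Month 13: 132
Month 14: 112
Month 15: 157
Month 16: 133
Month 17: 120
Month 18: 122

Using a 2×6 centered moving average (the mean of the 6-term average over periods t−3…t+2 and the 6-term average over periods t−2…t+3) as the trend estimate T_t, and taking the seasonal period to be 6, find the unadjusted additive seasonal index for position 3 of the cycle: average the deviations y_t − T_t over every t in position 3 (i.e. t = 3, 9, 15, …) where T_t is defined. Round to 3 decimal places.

Season position 3 occurs at t = 9, 15 (where T_t is defined).
t=9: T_9 = 113.66667; y_9 − T_9 = 143 − 113.66667 = 29.33333
t=15: T_15 = 128.08333; y_15 − T_15 = 157 − 128.08333 = 28.91667
Mean deviation: (29.33333 + 28.91667) / 2 = 29.125

29.125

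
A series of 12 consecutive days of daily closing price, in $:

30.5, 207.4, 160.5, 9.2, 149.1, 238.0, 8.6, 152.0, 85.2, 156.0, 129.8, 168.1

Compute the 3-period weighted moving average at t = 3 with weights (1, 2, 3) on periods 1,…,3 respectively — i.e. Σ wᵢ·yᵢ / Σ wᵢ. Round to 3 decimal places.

Weighted sum: 1·30.5 + 2·207.4 + 3·160.5 = 30.5 + 414.8 + 481.5 = 926.8
Weight total: 1 + 2 + 3 = 6
WMA = 926.8 / 6 = 154.467

154.467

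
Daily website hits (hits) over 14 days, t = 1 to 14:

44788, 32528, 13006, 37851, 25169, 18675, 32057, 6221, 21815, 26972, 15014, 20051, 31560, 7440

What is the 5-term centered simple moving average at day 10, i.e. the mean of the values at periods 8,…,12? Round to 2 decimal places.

Sum of periods 8–12: 6221 + 21815 + 26972 + 15014 + 20051 = 90073
Divide by 5: 90073 / 5 = 18014.60

18014.60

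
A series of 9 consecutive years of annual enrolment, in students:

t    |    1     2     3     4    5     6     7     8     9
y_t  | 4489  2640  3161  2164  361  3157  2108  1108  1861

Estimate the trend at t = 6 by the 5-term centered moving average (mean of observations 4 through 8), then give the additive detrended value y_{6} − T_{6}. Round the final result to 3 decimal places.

1377.400

Trend T_6 = (2164 + 361 + 3157 + 2108 + 1108) / 5 = 8898/5 = 1779.60000
Detrended value: 3157 − 1779.60000 = 1377.400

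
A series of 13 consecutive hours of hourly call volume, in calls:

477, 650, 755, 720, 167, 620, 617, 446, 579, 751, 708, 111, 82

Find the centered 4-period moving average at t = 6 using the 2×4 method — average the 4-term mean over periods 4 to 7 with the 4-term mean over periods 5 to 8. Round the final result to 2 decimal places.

496.75

Sum over 4–7: 720 + 167 + 620 + 617 = 2124
Sum over 5–8: 167 + 620 + 617 + 446 = 1850
CMA at t=6 = (2124 + 1850) / (2·4) = 3974 / 8 = 496.75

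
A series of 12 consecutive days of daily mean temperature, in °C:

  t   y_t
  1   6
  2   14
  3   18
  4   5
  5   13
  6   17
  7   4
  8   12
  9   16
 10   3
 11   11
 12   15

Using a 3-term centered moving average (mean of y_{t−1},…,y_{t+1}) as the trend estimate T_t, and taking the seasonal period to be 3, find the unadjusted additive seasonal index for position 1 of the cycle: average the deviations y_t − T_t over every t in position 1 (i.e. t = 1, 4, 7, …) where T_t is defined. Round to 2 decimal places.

Season position 1 occurs at t = 4, 7, 10 (where T_t is defined).
t=4: T_4 = 12.0000; y_4 − T_4 = 5 − 12.0000 = -7.0000
t=7: T_7 = 11.0000; y_7 − T_7 = 4 − 11.0000 = -7.0000
t=10: T_10 = 10.0000; y_10 − T_10 = 3 − 10.0000 = -7.0000
Mean deviation: (-7.0000 + -7.0000 + -7.0000) / 3 = -7.00

-7.00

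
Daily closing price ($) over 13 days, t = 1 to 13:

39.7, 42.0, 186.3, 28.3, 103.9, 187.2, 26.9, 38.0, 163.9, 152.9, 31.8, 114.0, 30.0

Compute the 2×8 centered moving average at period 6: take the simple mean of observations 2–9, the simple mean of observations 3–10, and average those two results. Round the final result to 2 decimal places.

Sum over 2–9: 42.0 + 186.3 + 28.3 + 103.9 + 187.2 + 26.9 + 38.0 + 163.9 = 776.5
Sum over 3–10: 186.3 + 28.3 + 103.9 + 187.2 + 26.9 + 38.0 + 163.9 + 152.9 = 887.4
CMA at t=6 = (776.5 + 887.4) / (2·8) = 1663.9 / 16 = 103.99

103.99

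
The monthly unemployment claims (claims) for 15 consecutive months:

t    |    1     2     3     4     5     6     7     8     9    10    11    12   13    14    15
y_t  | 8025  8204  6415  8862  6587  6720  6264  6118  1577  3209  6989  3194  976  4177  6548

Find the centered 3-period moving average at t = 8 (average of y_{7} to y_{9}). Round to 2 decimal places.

4653.00

Sum of periods 7–9: 6264 + 6118 + 1577 = 13959
Divide by 3: 13959 / 3 = 4653.00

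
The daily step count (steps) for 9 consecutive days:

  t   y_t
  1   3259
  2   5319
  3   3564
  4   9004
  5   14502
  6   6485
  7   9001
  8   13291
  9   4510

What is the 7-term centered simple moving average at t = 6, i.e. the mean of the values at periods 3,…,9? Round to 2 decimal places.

Sum of periods 3–9: 3564 + 9004 + 14502 + 6485 + 9001 + 13291 + 4510 = 60357
Divide by 7: 60357 / 7 = 8622.43

8622.43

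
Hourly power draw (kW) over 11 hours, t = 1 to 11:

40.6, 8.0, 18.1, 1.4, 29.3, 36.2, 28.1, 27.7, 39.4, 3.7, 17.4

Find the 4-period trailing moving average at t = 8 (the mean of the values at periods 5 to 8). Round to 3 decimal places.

30.325

Sum of periods 5–8: 29.3 + 36.2 + 28.1 + 27.7 = 121.3
Divide by 4: 121.3 / 4 = 30.325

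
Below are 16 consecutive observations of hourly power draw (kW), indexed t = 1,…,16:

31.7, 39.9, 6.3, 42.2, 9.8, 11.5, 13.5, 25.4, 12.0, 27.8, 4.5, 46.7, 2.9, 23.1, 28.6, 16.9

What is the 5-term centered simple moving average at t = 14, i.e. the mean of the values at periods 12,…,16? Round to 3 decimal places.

23.640

Sum of periods 12–16: 46.7 + 2.9 + 23.1 + 28.6 + 16.9 = 118.2
Divide by 5: 118.2 / 5 = 23.640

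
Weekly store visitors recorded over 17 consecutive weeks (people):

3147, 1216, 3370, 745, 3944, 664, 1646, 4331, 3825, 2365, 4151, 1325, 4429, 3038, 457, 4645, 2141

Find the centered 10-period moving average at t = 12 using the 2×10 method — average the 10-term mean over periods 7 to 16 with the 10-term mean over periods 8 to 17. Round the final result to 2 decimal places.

3045.95

Sum over 7–16: 1646 + 4331 + 3825 + 2365 + 4151 + 1325 + 4429 + 3038 + 457 + 4645 = 30212
Sum over 8–17: 4331 + 3825 + 2365 + 4151 + 1325 + 4429 + 3038 + 457 + 4645 + 2141 = 30707
CMA at t=12 = (30212 + 30707) / (2·10) = 60919 / 20 = 3045.95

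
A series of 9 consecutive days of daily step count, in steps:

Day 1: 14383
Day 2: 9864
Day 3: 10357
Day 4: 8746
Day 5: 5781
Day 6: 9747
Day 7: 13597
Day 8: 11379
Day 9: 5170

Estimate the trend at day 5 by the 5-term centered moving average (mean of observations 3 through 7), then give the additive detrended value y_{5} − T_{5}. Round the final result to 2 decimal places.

-3864.60

Trend T_5 = (10357 + 8746 + 5781 + 9747 + 13597) / 5 = 48228/5 = 9645.6000
Detrended value: 5781 − 9645.6000 = -3864.60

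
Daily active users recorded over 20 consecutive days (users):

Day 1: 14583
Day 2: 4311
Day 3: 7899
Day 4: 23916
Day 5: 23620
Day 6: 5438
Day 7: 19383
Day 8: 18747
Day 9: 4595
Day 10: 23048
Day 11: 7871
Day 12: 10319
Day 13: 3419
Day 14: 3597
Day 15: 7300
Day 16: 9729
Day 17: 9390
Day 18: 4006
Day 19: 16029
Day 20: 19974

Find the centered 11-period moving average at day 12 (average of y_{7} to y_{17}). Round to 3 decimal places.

Sum of periods 7–17: 19383 + 18747 + 4595 + 23048 + 7871 + 10319 + 3419 + 3597 + 7300 + 9729 + 9390 = 117398
Divide by 11: 117398 / 11 = 10672.545

10672.545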